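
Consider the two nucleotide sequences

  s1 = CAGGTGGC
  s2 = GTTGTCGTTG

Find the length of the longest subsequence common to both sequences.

5

Pick G [3,1], G [4,4], T [5,5], G [6,7], G [7,10]; all 5 bases appear in both, in order. Since dp[8][10] = 5, nothing longer is possible.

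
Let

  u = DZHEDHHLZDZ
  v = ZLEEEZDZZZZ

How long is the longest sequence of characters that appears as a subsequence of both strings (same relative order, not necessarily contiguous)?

Let dp[i][j] be the LCS length of the first i characters of u and the first j characters of v. dp[i][j] = dp[i-1][j-1]+1 when the i-th and j-th characters match, else max(dp[i-1][j], dp[i][j-1]).
    ·  Z  L  E  E  E  Z  D  Z  Z  Z  Z
 ·  0  0  0  0  0  0  0  0  0  0  0  0
 D  0  0  0  0  0  0  0  1  1  1  1  1
 Z  0  1  1  1  1  1  1  1  2  2  2  2
 H  0  1  1  1  1  1  1  1  2  2  2  2
 E  0  1  1  2  2  2  2  2  2  2  2  2
 D  0  1  1  2  2  2  2  3  3  3  3  3
 H  0  1  1  2  2  2  2  3  3  3  3  3
 H  0  1  1  2  2  2  2  3  3  3  3  3
 L  0  1  2  2  2  2  2  3  3  3  3  3
 Z  0  1  2  2  2  2  3  3  4  4  4  4
 D  0  1  2  2  2  2  3  4  4  4  4  4
 Z  0  1  2  2  2  2  3  4  5  5  5  5
dp[11][11] = 5. One LCS (by backtracking along matches): ZEDZZ.

5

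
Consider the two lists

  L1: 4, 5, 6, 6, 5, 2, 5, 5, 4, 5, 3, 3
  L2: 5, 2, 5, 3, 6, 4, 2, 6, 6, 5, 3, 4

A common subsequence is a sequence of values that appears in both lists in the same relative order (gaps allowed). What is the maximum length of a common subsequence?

6

Let dp[i][j] be the LCS length of the first i values of L1 and the first j values of L2. dp[i][j] = dp[i-1][j-1]+1 when the i-th and j-th values match, else max(dp[i-1][j], dp[i][j-1]).
    ·  5  2  5  3  6  4  2  6  6  5  3  4
 ·  0  0  0  0  0  0  0  0  0  0  0  0  0
 4  0  0  0  0  0  0  1  1  1  1  1  1  1
 5  0  1  1  1  1  1  1  1  1  1  2  2  2
 6  0  1  1  1  1  2  2  2  2  2  2  2  2
 6  0  1  1  1  1  2  2  2  3  3  3  3  3
 5  0  1  1  2  2  2  2  2  3  3  4  4  4
 2  0  1  2  2  2  2  2  3  3  3  4  4  4
 5  0  1  2  3  3  3  3  3  3  3  4  4  4
 5  0  1  2  3  3  3  3  3  3  3  4  4  4
 4  0  1  2  3  3  3  4  4  4  4  4  4  5
 5  0  1  2  3  3  3  4  4  4  4  5  5  5
 3  0  1  2  3  4  4  4  4  4  4  5  6  6
 3  0  1  2  3  4  4  4  4  4  4  5  6  6
dp[12][12] = 6. One LCS (by backtracking along matches): 5, 2, 5, 4, 5, 3.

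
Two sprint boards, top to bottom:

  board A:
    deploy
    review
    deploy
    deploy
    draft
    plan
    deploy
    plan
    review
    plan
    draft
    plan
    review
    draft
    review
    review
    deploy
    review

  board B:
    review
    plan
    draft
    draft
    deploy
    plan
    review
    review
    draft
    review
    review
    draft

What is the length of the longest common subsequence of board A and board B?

Match review (board A #2, board B #1) → draft (board A #5, board B #4) → deploy (board A #7, board B #5) → plan (board A #8, board B #6) → review (board A #9, board B #7) → review (board A #13, board B #8) → draft (board A #14, board B #9) → review (board A #15, board B #10) → review (board A #16, board B #11) — 9 tasks in the same relative order in both, and the DP table's final entry dp[18][12] is also 9, so no common subsequence is longer.

9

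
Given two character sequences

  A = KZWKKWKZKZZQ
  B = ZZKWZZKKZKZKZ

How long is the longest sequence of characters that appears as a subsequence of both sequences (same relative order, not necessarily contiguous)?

8

Pick K (A #1, B #3) → Z (A #2, B #6) → K (A #4, B #7) → K (A #5, B #8) → K (A #7, B #10) → Z (A #8, B #11) → K (A #9, B #12) → Z (A #11, B #13); all 8 characters appear in both, in order. Since dp[12][13] = 8, nothing longer is possible.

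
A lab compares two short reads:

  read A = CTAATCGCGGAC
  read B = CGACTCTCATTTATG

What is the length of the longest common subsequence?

6

One common subsequence of length 6: C [1,6], then T [2,7], then A [3,9], then A [4,13], then T [5,14], then G [10,15]. The LCS DP gives dp[12][15] = 6, so this is optimal.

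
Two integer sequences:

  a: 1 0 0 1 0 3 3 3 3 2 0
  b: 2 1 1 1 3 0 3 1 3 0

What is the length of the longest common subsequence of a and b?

Let dp[i][j] be the LCS length of the first i values of a and the first j values of b. dp[i][j] = dp[i-1][j-1]+1 when the i-th and j-th values match, else max(dp[i-1][j], dp[i][j-1]).
    ·  2  1  1  1  3  0  3  1  3  0
 ·  0  0  0  0  0  0  0  0  0  0  0
 1  0  0  1  1  1  1  1  1  1  1  1
 0  0  0  1  1  1  1  2  2  2  2  2
 0  0  0  1  1  1  1  2  2  2  2  3
 1  0  0  1  2  2  2  2  2  3  3  3
 0  0  0  1  2  2  2  3  3  3  3  4
 3  0  0  1  2  2  3  3  4  4  4  4
 3  0  0  1  2  2  3  3  4  4  5  5
 3  0  0  1  2  2  3  3  4  4  5  5
 3  0  0  1  2  2  3  3  4  4  5  5
 2  0  1  1  2  2  3  3  4  4  5  5
 0  0  1  1  2  2  3  4  4  4  5  6
dp[11][10] = 6. One LCS (by backtracking along matches): 1, 1, 0, 3, 3, 0.

6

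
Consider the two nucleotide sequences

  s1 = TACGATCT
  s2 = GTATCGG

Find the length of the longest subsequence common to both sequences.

Taking T at s1[1]=s2[2]; then A at s1[2]=s2[3]; then C at s1[3]=s2[5]; then G at s1[4]=s2[7] gives a common subsequence of length 4, and the DP table's final entry dp[8][7] is also 4, so no common subsequence is longer.

4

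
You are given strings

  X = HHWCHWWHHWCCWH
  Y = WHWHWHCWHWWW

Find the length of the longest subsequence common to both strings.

8

Taking H [1,2]; then H [2,4]; then W [3,5]; then C [4,7]; then H [5,9]; then W [7,10]; then W [10,11]; then W [13,12] gives a common subsequence of length 8, and the DP table's final entry dp[14][12] is also 8, so no common subsequence is longer.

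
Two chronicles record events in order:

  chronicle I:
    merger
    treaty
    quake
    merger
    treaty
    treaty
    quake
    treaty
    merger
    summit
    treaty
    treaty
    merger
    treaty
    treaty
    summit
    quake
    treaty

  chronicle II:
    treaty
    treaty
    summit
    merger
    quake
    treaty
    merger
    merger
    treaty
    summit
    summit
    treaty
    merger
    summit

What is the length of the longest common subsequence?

One common subsequence of length 9: treaty [2,2] → merger [4,4] → quake [7,5] → treaty [8,6] → merger [9,8] → summit [10,11] → treaty [12,12] → merger [13,13] → summit [16,14], and the DP table's final entry dp[18][14] is also 9, so no common subsequence is longer.

9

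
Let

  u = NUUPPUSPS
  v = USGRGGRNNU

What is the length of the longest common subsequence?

2

Let dp[i][j] be the LCS length of the first i characters of u and the first j characters of v. dp[i][j] = dp[i-1][j-1]+1 when the i-th and j-th characters match, else max(dp[i-1][j], dp[i][j-1]).
    ·  U  S  G  R  G  G  R  N  N  U
 ·  0  0  0  0  0  0  0  0  0  0  0
 N  0  0  0  0  0  0  0  0  1  1  1
 U  0  1  1  1  1  1  1  1  1  1  2
 U  0  1  1  1  1  1  1  1  1  1  2
 P  0  1  1  1  1  1  1  1  1  1  2
 P  0  1  1  1  1  1  1  1  1  1  2
 U  0  1  1  1  1  1  1  1  1  1  2
 S  0  1  2  2  2  2  2  2  2  2  2
 P  0  1  2  2  2  2  2  2  2  2  2
 S  0  1  2  2  2  2  2  2  2  2  2
dp[9][10] = 2. One LCS (by backtracking along matches): NU.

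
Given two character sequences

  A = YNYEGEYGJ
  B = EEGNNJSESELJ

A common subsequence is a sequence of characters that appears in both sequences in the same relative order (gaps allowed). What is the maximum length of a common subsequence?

One common subsequence of length 4: N (A #2, B #5), E (A #4, B #8), E (A #6, B #10), J (A #9, B #12), and the DP table's final entry dp[9][12] is also 4, so no common subsequence is longer.

4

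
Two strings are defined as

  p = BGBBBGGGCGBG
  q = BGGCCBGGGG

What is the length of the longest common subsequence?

Pick B at p[1]=q[1]; then G at p[2]=q[3]; then B at p[5]=q[6]; then G at p[7]=q[7]; then G at p[8]=q[8]; then G at p[10]=q[9]; then G at p[12]=q[10]; all 7 characters appear in both, in order. The LCS DP gives dp[12][10] = 7, so this is optimal.

7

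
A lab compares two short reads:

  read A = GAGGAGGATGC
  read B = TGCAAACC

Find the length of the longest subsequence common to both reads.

One common subsequence of length 5: G (read A #1, read B #2), then A (read A #2, read B #4), then A (read A #5, read B #5), then A (read A #8, read B #6), then C (read A #11, read B #8). dp[11][8] = 5 confirms this is the maximum.

5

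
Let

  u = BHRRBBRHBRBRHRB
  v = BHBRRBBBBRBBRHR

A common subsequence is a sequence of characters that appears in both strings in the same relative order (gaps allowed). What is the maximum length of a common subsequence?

One common subsequence of length 12: B at u[1]=v[1] → H at u[2]=v[2] → R at u[3]=v[4] → R at u[4]=v[5] → B at u[5]=v[8] → B at u[6]=v[9] → R at u[7]=v[10] → B at u[9]=v[11] → B at u[11]=v[12] → R at u[12]=v[13] → H at u[13]=v[14] → R at u[14]=v[15]. The LCS DP gives dp[15][15] = 12, so this is optimal.

12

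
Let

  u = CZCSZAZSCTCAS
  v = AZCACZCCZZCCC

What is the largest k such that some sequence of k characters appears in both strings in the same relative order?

7

Match C [1,5], then Z [2,6], then C [3,8], then Z [5,9], then Z [7,10], then C [9,12], then C [11,13] — 7 characters in the same relative order in both, and the DP table's final entry dp[13][13] is also 7, so no common subsequence is longer.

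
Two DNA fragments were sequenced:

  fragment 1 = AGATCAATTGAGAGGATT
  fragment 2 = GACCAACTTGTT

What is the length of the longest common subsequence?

10

Taking G at fragment 1[2]=fragment 2[1], A at fragment 1[3]=fragment 2[2], C at fragment 1[5]=fragment 2[4], A at fragment 1[6]=fragment 2[5], A at fragment 1[7]=fragment 2[6], T at fragment 1[8]=fragment 2[8], T at fragment 1[9]=fragment 2[9], G at fragment 1[15]=fragment 2[10], T at fragment 1[17]=fragment 2[11], T at fragment 1[18]=fragment 2[12] gives a common subsequence of length 10, and the DP table's final entry dp[18][12] is also 10, so no common subsequence is longer.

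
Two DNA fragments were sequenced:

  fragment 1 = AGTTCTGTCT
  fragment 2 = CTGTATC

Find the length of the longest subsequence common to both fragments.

Let dp[i][j] be the LCS length of the first i bases of fragment 1 and the first j bases of fragment 2. dp[i][j] = dp[i-1][j-1]+1 when the i-th and j-th bases match, else max(dp[i-1][j], dp[i][j-1]).
    ·  C  T  G  T  A  T  C
 ·  0  0  0  0  0  0  0  0
 A  0  0  0  0  0  1  1  1
 G  0  0  0  1  1  1  1  1
 T  0  0  1  1  2  2  2  2
 T  0  0  1  1  2  2  3  3
 C  0  1  1  1  2  2  3  4
 T  0  1  2  2  2  2  3  4
 G  0  1  2  3  3  3  3  4
 T  0  1  2  3  4  4  4  4
 C  0  1  2  3  4  4  4  5
 T  0  1  2  3  4  4  5  5
dp[10][7] = 5. One LCS (by backtracking along matches): CTGTC.

5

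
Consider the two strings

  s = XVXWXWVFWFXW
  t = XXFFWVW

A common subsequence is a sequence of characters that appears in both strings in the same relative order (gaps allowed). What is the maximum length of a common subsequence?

Pick X [1,1]; then X [3,2]; then W [6,5]; then V [7,6]; then W [12,7]; all 5 characters appear in both, in order, and the DP table's final entry dp[12][7] is also 5, so no common subsequence is longer.

5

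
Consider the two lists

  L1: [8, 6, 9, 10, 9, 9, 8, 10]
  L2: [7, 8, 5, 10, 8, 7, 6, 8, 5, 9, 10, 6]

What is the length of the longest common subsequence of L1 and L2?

4

Pick 8 (L1 #1, L2 #5) → 6 (L1 #2, L2 #7) → 9 (L1 #3, L2 #10) → 10 (L1 #4, L2 #11); all 4 values appear in both, in order, and the DP table's final entry dp[8][12] is also 4, so no common subsequence is longer.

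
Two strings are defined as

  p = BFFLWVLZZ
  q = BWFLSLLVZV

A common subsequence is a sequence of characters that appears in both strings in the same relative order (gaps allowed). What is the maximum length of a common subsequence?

5

One common subsequence of length 5: B (p #1, q #1); then F (p #2, q #3); then L (p #4, q #7); then V (p #6, q #8); then Z (p #8, q #9), and the DP table's final entry dp[9][10] is also 5, so no common subsequence is longer.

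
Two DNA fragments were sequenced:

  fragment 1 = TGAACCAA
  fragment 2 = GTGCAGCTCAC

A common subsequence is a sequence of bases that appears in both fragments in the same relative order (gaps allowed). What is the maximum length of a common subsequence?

Match T (fragment 1 #1, fragment 2 #2) → G (fragment 1 #2, fragment 2 #3) → A (fragment 1 #3, fragment 2 #5) → C (fragment 1 #5, fragment 2 #7) → C (fragment 1 #6, fragment 2 #9) → A (fragment 1 #7, fragment 2 #10) — 6 bases in the same relative order in both. Since dp[8][11] = 6, nothing longer is possible.

6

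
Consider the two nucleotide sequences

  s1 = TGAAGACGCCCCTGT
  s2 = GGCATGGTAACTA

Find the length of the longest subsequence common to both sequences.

Taking T [1,5] → G [2,7] → A [4,9] → A [6,10] → C [12,11] → T [13,12] gives a common subsequence of length 6, and the DP table's final entry dp[15][13] is also 6, so no common subsequence is longer.

6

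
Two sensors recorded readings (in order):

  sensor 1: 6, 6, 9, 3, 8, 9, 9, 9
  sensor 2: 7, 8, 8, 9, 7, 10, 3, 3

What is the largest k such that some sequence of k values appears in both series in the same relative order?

2

Let dp[i][j] be the LCS length of the first i values of sensor 1 and the first j values of sensor 2. dp[i][j] = dp[i-1][j-1]+1 when the i-th and j-th values match, else max(dp[i-1][j], dp[i][j-1]).
    ·  7  8  8  9  7 10  3  3
 ·  0  0  0  0  0  0  0  0  0
 6  0  0  0  0  0  0  0  0  0
 6  0  0  0  0  0  0  0  0  0
 9  0  0  0  0  1  1  1  1  1
 3  0  0  0  0  1  1  1  2  2
 8  0  0  1  1  1  1  1  2  2
 9  0  0  1  1  2  2  2  2  2
 9  0  0  1  1  2  2  2  2  2
 9  0  0  1  1  2  2  2  2  2
dp[8][8] = 2. One LCS (by backtracking along matches): 9, 3.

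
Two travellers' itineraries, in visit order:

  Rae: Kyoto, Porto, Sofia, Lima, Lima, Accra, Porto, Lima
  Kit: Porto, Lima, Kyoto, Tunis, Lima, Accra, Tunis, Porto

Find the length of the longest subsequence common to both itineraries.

5

One common subsequence of length 5: Porto at Rae[2]=Kit[1], Lima at Rae[4]=Kit[2], Lima at Rae[5]=Kit[5], Accra at Rae[6]=Kit[6], Porto at Rae[7]=Kit[8]. Since dp[8][8] = 5, nothing longer is possible.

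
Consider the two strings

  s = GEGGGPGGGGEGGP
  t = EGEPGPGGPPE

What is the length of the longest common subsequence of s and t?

7

Pick G (s #1, t #2), E (s #2, t #3), G (s #3, t #5), G (s #4, t #7), G (s #5, t #8), P (s #6, t #10), E (s #11, t #11); all 7 characters appear in both, in order. dp[14][11] = 7 confirms this is the maximum.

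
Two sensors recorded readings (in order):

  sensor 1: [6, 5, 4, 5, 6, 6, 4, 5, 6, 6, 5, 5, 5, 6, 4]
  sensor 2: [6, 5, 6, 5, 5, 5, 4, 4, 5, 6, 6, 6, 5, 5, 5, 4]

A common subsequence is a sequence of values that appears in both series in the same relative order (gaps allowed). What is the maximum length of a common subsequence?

Match 6 [1,3], then 5 [2,6], then 4 [3,8], then 5 [4,9], then 6 [6,10], then 6 [9,11], then 6 [10,12], then 5 [11,13], then 5 [12,14], then 5 [13,15], then 4 [15,16] — 11 values in the same relative order in both. dp[15][16] = 11 confirms this is the maximum.

11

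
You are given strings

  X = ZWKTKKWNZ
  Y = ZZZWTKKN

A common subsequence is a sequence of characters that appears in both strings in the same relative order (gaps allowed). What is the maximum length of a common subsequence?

6

Pick Z at X[1]=Y[3], W at X[2]=Y[4], T at X[4]=Y[5], K at X[5]=Y[6], K at X[6]=Y[7], N at X[8]=Y[8]; all 6 characters appear in both, in order, and the DP table's final entry dp[9][8] is also 6, so no common subsequence is longer.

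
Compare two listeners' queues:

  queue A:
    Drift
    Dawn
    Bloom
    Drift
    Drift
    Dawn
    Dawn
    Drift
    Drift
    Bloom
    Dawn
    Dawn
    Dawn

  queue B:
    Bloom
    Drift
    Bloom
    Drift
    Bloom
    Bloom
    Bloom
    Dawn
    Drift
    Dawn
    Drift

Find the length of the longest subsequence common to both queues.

6

One common subsequence of length 6: Drift (queue A #1, queue B #2); then Bloom (queue A #3, queue B #3); then Drift (queue A #4, queue B #4); then Drift (queue A #5, queue B #9); then Dawn (queue A #7, queue B #10); then Drift (queue A #9, queue B #11). Since dp[13][11] = 6, nothing longer is possible.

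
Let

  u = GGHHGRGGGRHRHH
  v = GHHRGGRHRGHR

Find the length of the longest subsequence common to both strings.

10

Match G [2,1], H [3,2], H [4,3], R [6,4], G [8,5], G [9,6], R [10,7], H [11,8], R [12,9], H [13,11] — 10 characters in the same relative order in both. Since dp[14][12] = 10, nothing longer is possible.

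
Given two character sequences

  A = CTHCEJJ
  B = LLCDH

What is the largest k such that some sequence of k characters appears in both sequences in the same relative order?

2

Pick C at A[1]=B[3] → H at A[3]=B[5]; all 2 characters appear in both, in order. The LCS DP gives dp[7][5] = 2, so this is optimal.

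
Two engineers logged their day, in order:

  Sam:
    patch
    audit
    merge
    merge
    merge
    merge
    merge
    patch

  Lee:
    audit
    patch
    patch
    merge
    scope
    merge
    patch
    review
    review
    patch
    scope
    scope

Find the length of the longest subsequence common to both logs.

Pick patch (Sam #1, Lee #3), then merge (Sam #3, Lee #4), then merge (Sam #4, Lee #6), then patch (Sam #8, Lee #10); all 4 tasks appear in both, in order. dp[8][12] = 4 confirms this is the maximum.

4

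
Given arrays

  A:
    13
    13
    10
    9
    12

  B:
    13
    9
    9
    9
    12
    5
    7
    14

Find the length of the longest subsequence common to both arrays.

Taking 13 at A[1]=B[1], 9 at A[4]=B[4], 12 at A[5]=B[5] gives a common subsequence of length 3, and the DP table's final entry dp[5][8] is also 3, so no common subsequence is longer.

3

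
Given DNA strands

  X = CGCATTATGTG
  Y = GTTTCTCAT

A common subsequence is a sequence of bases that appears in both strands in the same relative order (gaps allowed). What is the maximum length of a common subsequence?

5

Taking G (X #2, Y #1); then C (X #3, Y #5); then T (X #5, Y #6); then A (X #7, Y #8); then T (X #10, Y #9) gives a common subsequence of length 5, and the DP table's final entry dp[11][9] is also 5, so no common subsequence is longer.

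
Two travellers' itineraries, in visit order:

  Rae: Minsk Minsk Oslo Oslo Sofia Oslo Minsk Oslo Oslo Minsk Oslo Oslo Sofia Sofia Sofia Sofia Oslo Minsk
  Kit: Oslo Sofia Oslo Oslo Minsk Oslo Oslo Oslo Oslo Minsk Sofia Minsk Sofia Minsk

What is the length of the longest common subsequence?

11

One common subsequence of length 11: Oslo [3,1]; then Oslo [4,3]; then Oslo [6,4]; then Minsk [7,5]; then Oslo [8,6]; then Oslo [9,7]; then Oslo [11,8]; then Oslo [12,9]; then Sofia [13,11]; then Sofia [16,13]; then Minsk [18,14]. dp[18][14] = 11 confirms this is the maximum.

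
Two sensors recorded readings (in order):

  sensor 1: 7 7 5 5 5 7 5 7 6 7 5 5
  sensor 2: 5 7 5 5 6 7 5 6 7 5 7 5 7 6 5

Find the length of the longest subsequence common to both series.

9

One common subsequence of length 9: 7 [1,2], then 7 [2,6], then 5 [3,7], then 5 [5,10], then 7 [6,11], then 5 [7,12], then 7 [8,13], then 6 [9,14], then 5 [12,15], and the DP table's final entry dp[12][15] is also 9, so no common subsequence is longer.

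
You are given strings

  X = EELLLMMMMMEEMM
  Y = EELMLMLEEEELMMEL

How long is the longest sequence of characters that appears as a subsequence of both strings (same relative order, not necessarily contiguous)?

9

Taking E at X[1]=Y[1]; then E at X[2]=Y[2]; then L at X[3]=Y[3]; then L at X[4]=Y[5]; then L at X[5]=Y[7]; then E at X[11]=Y[10]; then E at X[12]=Y[11]; then M at X[13]=Y[13]; then M at X[14]=Y[14] gives a common subsequence of length 9, and the DP table's final entry dp[14][16] is also 9, so no common subsequence is longer.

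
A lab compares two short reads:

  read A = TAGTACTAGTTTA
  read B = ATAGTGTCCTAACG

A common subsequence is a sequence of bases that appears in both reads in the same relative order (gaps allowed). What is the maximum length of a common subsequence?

8

One common subsequence of length 8: T [1,2] → A [2,3] → G [3,6] → T [4,7] → C [6,9] → T [7,10] → A [8,12] → G [9,14]. dp[13][14] = 8 confirms this is the maximum.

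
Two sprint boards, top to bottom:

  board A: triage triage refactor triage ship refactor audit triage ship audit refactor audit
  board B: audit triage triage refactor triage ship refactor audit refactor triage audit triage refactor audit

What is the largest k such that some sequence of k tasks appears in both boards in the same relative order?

One common subsequence of length 11: triage (board A #1, board B #2); then triage (board A #2, board B #3); then refactor (board A #3, board B #4); then triage (board A #4, board B #5); then ship (board A #5, board B #6); then refactor (board A #6, board B #7); then audit (board A #7, board B #8); then triage (board A #8, board B #10); then audit (board A #10, board B #11); then refactor (board A #11, board B #13); then audit (board A #12, board B #14), and the DP table's final entry dp[12][14] is also 11, so no common subsequence is longer.

11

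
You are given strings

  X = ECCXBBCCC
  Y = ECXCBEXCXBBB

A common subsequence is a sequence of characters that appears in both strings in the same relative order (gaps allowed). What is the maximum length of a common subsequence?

Taking E (X #1, Y #1), then C (X #2, Y #4), then C (X #3, Y #8), then X (X #4, Y #9), then B (X #5, Y #11), then B (X #6, Y #12) gives a common subsequence of length 6. dp[9][12] = 6 confirms this is the maximum.

6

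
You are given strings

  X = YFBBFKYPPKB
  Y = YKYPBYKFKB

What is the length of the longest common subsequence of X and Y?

Let dp[i][j] be the LCS length of the first i characters of X and the first j characters of Y. dp[i][j] = dp[i-1][j-1]+1 when the i-th and j-th characters match, else max(dp[i-1][j], dp[i][j-1]).
    ·  Y  K  Y  P  B  Y  K  F  K  B
 ·  0  0  0  0  0  0  0  0  0  0  0
 Y  0  1  1  1  1  1  1  1  1  1  1
 F  0  1  1  1  1  1  1  1  2  2  2
 B  0  1  1  1  1  2  2  2  2  2  3
 B  0  1  1  1  1  2  2  2  2  2  3
 F  0  1  1  1  1  2  2  2  3  3  3
 K  0  1  2  2  2  2  2  3  3  4  4
 Y  0  1  2  3  3  3  3  3  3  4  4
 P  0  1  2  3  4  4  4  4  4  4  4
 P  0  1  2  3  4  4  4  4  4  4  4
 K  0  1  2  3  4  4  4  5  5  5  5
 B  0  1  2  3  4  5  5  5  5  5  6
dp[11][10] = 6. One LCS (by backtracking along matches): YKYPKB.

6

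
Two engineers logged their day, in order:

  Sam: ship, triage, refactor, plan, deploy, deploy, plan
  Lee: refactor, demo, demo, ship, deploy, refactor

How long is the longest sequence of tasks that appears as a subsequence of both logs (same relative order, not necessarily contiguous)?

2

Match ship [1,4], then refactor [3,6] — 2 tasks in the same relative order in both. Since dp[7][6] = 2, nothing longer is possible.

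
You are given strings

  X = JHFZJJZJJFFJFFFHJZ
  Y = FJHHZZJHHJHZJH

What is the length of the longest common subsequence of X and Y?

Match J (X #1, Y #2) → H (X #2, Y #4) → Z (X #4, Y #6) → J (X #5, Y #7) → J (X #6, Y #10) → Z (X #7, Y #12) → J (X #12, Y #13) → H (X #16, Y #14) — 8 characters in the same relative order in both. The LCS DP gives dp[18][14] = 8, so this is optimal.

8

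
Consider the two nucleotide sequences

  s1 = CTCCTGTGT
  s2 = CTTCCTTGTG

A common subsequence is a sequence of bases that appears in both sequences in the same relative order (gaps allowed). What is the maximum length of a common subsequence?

8

One common subsequence of length 8: C at s1[1]=s2[1] → T at s1[2]=s2[3] → C at s1[3]=s2[4] → C at s1[4]=s2[5] → T at s1[5]=s2[7] → G at s1[6]=s2[8] → T at s1[7]=s2[9] → G at s1[8]=s2[10]. dp[9][10] = 8 confirms this is the maximum.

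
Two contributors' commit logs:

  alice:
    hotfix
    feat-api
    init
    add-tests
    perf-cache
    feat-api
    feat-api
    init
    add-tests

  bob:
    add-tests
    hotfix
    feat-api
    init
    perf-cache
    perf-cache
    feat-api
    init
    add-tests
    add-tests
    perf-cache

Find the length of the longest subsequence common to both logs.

7

Pick hotfix (alice #1, bob #2) → feat-api (alice #2, bob #3) → init (alice #3, bob #4) → perf-cache (alice #5, bob #6) → feat-api (alice #7, bob #7) → init (alice #8, bob #8) → add-tests (alice #9, bob #10); all 7 commits appear in both, in order. The LCS DP gives dp[9][11] = 7, so this is optimal.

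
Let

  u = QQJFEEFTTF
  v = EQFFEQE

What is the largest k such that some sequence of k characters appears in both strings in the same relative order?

Let dp[i][j] be the LCS length of the first i characters of u and the first j characters of v. dp[i][j] = dp[i-1][j-1]+1 when the i-th and j-th characters match, else max(dp[i-1][j], dp[i][j-1]).
    ·  E  Q  F  F  E  Q  E
 ·  0  0  0  0  0  0  0  0
 Q  0  0  1  1  1  1  1  1
 Q  0  0  1  1  1  1  2  2
 J  0  0  1  1  1  1  2  2
 F  0  0  1  2  2  2  2  2
 E  0  1  1  2  2  3  3  3
 E  0  1  1  2  2  3  3  4
 F  0  1  1  2  3  3  3  4
 T  0  1  1  2  3  3  3  4
 T  0  1  1  2  3  3  3  4
 F  0  1  1  2  3  3  3  4
dp[10][7] = 4. One LCS (by backtracking along matches): QFEE.

4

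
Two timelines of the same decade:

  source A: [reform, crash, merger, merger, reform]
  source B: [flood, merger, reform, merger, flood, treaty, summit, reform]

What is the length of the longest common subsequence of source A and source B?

3

One common subsequence of length 3: reform at source A[1]=source B[3], then merger at source A[3]=source B[4], then reform at source A[5]=source B[8], and the DP table's final entry dp[5][8] is also 3, so no common subsequence is longer.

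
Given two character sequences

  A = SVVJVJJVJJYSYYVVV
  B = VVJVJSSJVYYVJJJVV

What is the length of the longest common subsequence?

12

One common subsequence of length 12: V [2,1]; then V [3,2]; then J [4,3]; then V [5,4]; then J [6,5]; then J [7,8]; then V [8,9]; then Y [13,10]; then Y [14,11]; then V [15,12]; then V [16,16]; then V [17,17], and the DP table's final entry dp[17][17] is also 12, so no common subsequence is longer.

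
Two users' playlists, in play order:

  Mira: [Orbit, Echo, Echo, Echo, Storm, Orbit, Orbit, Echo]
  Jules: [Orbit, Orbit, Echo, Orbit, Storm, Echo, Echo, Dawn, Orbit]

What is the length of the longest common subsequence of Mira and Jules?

5

Match Orbit at Mira[1]=Jules[2], then Echo at Mira[2]=Jules[3], then Echo at Mira[3]=Jules[6], then Echo at Mira[4]=Jules[7], then Orbit at Mira[7]=Jules[9] — 5 songs in the same relative order in both. dp[8][9] = 5 confirms this is the maximum.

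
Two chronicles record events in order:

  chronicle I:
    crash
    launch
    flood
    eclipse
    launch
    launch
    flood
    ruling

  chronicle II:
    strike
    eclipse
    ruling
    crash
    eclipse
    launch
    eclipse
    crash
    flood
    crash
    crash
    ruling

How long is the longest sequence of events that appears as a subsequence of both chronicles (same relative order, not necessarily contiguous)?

Pick crash [1,4], launch [2,6], eclipse [4,7], flood [7,9], ruling [8,12]; all 5 events appear in both, in order, and the DP table's final entry dp[8][12] is also 5, so no common subsequence is longer.

5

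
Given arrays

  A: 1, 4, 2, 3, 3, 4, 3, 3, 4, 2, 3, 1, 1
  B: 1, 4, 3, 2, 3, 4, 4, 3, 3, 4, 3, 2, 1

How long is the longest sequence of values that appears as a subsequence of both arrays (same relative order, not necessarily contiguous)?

10

Match 1 [1,1]; then 4 [2,2]; then 2 [3,4]; then 3 [4,5]; then 4 [6,7]; then 3 [7,8]; then 3 [8,9]; then 4 [9,10]; then 2 [10,12]; then 1 [13,13] — 10 values in the same relative order in both. Since dp[13][13] = 10, nothing longer is possible.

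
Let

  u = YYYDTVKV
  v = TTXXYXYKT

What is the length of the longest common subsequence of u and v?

3

Let dp[i][j] be the LCS length of the first i characters of u and the first j characters of v. dp[i][j] = dp[i-1][j-1]+1 when the i-th and j-th characters match, else max(dp[i-1][j], dp[i][j-1]).
    ·  T  T  X  X  Y  X  Y  K  T
 ·  0  0  0  0  0  0  0  0  0  0
 Y  0  0  0  0  0  1  1  1  1  1
 Y  0  0  0  0  0  1  1  2  2  2
 Y  0  0  0  0  0  1  1  2  2  2
 D  0  0  0  0  0  1  1  2  2  2
 T  0  1  1  1  1  1  1  2  2  3
 V  0  1  1  1  1  1  1  2  2  3
 K  0  1  1  1  1  1  1  2  3  3
 V  0  1  1  1  1  1  1  2  3  3
dp[8][9] = 3. One LCS (by backtracking along matches): YYT.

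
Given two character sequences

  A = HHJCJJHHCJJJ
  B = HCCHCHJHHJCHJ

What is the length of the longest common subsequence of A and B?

8

Pick H [1,1], H [2,4], C [4,5], J [6,7], H [7,8], H [8,9], C [9,11], J [12,13]; all 8 characters appear in both, in order. Since dp[12][13] = 8, nothing longer is possible.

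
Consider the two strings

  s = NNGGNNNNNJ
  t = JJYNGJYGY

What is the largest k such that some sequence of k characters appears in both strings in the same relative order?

3

Match N (s #2, t #4); then G (s #3, t #5); then G (s #4, t #8) — 3 characters in the same relative order in both. Since dp[10][9] = 3, nothing longer is possible.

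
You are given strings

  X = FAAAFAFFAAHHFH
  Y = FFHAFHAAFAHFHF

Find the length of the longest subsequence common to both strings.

Taking F at X[1]=Y[2], A at X[2]=Y[4], A at X[3]=Y[7], A at X[4]=Y[8], F at X[5]=Y[9], A at X[6]=Y[10], F at X[8]=Y[12], H at X[12]=Y[13], F at X[13]=Y[14] gives a common subsequence of length 9. The LCS DP gives dp[14][14] = 9, so this is optimal.

9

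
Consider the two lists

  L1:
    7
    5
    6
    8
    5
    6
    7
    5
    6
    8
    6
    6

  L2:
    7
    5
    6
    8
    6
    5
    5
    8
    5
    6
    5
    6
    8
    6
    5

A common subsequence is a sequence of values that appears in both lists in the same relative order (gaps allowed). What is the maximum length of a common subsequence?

10

One common subsequence of length 10: 7 [1,1], then 5 [2,2], then 6 [3,5], then 8 [4,8], then 5 [5,9], then 6 [6,10], then 5 [8,11], then 6 [9,12], then 8 [10,13], then 6 [11,14]. dp[12][15] = 10 confirms this is the maximum.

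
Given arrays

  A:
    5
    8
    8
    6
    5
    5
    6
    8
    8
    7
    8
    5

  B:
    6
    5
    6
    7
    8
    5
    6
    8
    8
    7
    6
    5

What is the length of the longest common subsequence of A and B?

8

Let dp[i][j] be the LCS length of the first i values of A and the first j values of B. dp[i][j] = dp[i-1][j-1]+1 when the i-th and j-th values match, else max(dp[i-1][j], dp[i][j-1]).
    ·  6  5  6  7  8  5  6  8  8  7  6  5
 ·  0  0  0  0  0  0  0  0  0  0  0  0  0
 5  0  0  1  1  1  1  1  1  1  1  1  1  1
 8  0  0  1  1  1  2  2  2  2  2  2  2  2
 8  0  0  1  1  1  2  2  2  3  3  3  3  3
 6  0  1  1  2  2  2  2  3  3  3  3  4  4
 5  0  1  2  2  2  2  3  3  3  3  3  4  5
 5  0  1  2  2  2  2  3  3  3  3  3  4  5
 6  0  1  2  3  3  3  3  4  4  4  4  4  5
 8  0  1  2  3  3  4  4  4  5  5  5  5  5
 8  0  1  2  3  3  4  4  4  5  6  6  6  6
 7  0  1  2  3  4  4  4  4  5  6  7  7  7
 8  0  1  2  3  4  5  5  5  5  6  7  7  7
 5  0  1  2  3  4  5  6  6  6  6  7  7  8
dp[12][12] = 8. One LCS (by backtracking along matches): 5, 8, 5, 6, 8, 8, 7, 5.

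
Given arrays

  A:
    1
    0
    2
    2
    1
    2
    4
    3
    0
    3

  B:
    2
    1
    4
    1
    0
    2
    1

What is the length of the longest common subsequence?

Pick 1 [1,4], then 0 [2,5], then 2 [4,6], then 1 [5,7]; all 4 values appear in both, in order. dp[10][7] = 4 confirms this is the maximum.

4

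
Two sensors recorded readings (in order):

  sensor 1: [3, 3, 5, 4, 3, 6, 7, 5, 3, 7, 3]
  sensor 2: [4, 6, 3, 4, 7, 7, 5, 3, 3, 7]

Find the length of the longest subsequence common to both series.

Let dp[i][j] be the LCS length of the first i values of sensor 1 and the first j values of sensor 2. dp[i][j] = dp[i-1][j-1]+1 when the i-th and j-th values match, else max(dp[i-1][j], dp[i][j-1]).
    ·  4  6  3  4  7  7  5  3  3  7
 ·  0  0  0  0  0  0  0  0  0  0  0
 3  0  0  0  1  1  1  1  1  1  1  1
 3  0  0  0  1  1  1  1  1  2  2  2
 5  0  0  0  1  1  1  1  2  2  2  2
 4  0  1  1  1  2  2  2  2  2  2  2
 3  0  1  1  2  2  2  2  2  3  3  3
 6  0  1  2  2  2  2  2  2  3  3  3
 7  0  1  2  2  2  3  3  3  3  3  4
 5  0  1  2  2  2  3  3  4  4  4  4
 3  0  1  2  3  3  3  3  4  5  5  5
 7  0  1  2  3  3  4  4  4  5  5  6
 3  0  1  2  3  3  4  4  4  5  6  6
dp[11][10] = 6. One LCS (by backtracking along matches): 3, 4, 7, 5, 3, 7.

6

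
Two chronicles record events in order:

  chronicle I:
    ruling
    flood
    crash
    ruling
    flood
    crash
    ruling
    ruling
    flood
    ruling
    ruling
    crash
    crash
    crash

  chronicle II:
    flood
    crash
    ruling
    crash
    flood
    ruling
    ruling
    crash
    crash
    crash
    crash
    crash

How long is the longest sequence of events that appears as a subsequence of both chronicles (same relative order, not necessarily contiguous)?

10

Taking flood [2,1], crash [3,2], ruling [4,3], crash [6,4], flood [9,5], ruling [10,6], ruling [11,7], crash [12,10], crash [13,11], crash [14,12] gives a common subsequence of length 10. Since dp[14][12] = 10, nothing longer is possible.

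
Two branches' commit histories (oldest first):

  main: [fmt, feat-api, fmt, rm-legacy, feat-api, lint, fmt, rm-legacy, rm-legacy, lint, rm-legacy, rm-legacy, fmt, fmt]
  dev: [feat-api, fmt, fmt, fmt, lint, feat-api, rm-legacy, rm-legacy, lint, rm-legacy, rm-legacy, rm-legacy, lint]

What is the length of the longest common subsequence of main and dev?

8

Match fmt (main #1, dev #3), fmt (main #3, dev #4), feat-api (main #5, dev #6), rm-legacy (main #8, dev #7), rm-legacy (main #9, dev #8), lint (main #10, dev #9), rm-legacy (main #11, dev #11), rm-legacy (main #12, dev #12) — 8 commits in the same relative order in both. dp[14][13] = 8 confirms this is the maximum.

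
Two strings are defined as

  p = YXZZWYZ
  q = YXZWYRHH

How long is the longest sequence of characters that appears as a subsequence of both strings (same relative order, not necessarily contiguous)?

5

Pick Y (p #1, q #1), then X (p #2, q #2), then Z (p #4, q #3), then W (p #5, q #4), then Y (p #6, q #5); all 5 characters appear in both, in order. The LCS DP gives dp[7][8] = 5, so this is optimal.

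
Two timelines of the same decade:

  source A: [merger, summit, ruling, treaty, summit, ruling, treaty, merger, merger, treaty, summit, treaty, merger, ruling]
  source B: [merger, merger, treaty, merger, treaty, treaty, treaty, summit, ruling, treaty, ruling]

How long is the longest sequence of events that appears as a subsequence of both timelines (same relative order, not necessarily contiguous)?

7

Taking merger at source A[1]=source B[4], treaty at source A[4]=source B[5], treaty at source A[7]=source B[6], treaty at source A[10]=source B[7], summit at source A[11]=source B[8], treaty at source A[12]=source B[10], ruling at source A[14]=source B[11] gives a common subsequence of length 7. dp[14][11] = 7 confirms this is the maximum.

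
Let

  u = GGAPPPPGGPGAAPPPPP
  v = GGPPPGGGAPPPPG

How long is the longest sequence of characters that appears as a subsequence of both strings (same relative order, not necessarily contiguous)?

13

Pick G at u[1]=v[1], then G at u[2]=v[2], then P at u[5]=v[3], then P at u[6]=v[4], then P at u[7]=v[5], then G at u[8]=v[6], then G at u[9]=v[7], then G at u[11]=v[8], then A at u[13]=v[9], then P at u[14]=v[10], then P at u[15]=v[11], then P at u[16]=v[12], then P at u[17]=v[13]; all 13 characters appear in both, in order, and the DP table's final entry dp[18][14] is also 13, so no common subsequence is longer.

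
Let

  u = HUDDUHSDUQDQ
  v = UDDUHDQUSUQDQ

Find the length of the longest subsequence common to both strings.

10

Taking U (u #2, v #1) → D (u #3, v #2) → D (u #4, v #3) → U (u #5, v #4) → H (u #6, v #5) → S (u #7, v #9) → U (u #9, v #10) → Q (u #10, v #11) → D (u #11, v #12) → Q (u #12, v #13) gives a common subsequence of length 10. dp[12][13] = 10 confirms this is the maximum.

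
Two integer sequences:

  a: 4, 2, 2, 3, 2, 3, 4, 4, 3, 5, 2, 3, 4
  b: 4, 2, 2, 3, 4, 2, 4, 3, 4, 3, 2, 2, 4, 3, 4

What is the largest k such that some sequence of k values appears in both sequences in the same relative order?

11

Taking 4 (a #1, b #1) → 2 (a #2, b #2) → 2 (a #3, b #3) → 3 (a #4, b #4) → 2 (a #5, b #6) → 3 (a #6, b #8) → 4 (a #8, b #9) → 3 (a #9, b #10) → 2 (a #11, b #12) → 3 (a #12, b #14) → 4 (a #13, b #15) gives a common subsequence of length 11. The LCS DP gives dp[13][15] = 11, so this is optimal.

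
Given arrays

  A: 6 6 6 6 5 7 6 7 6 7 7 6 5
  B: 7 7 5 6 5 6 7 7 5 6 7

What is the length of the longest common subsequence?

6

Let dp[i][j] be the LCS length of the first i values of A and the first j values of B. dp[i][j] = dp[i-1][j-1]+1 when the i-th and j-th values match, else max(dp[i-1][j], dp[i][j-1]).
    ·  7  7  5  6  5  6  7  7  5  6  7
 ·  0  0  0  0  0  0  0  0  0  0  0  0
 6  0  0  0  0  1  1  1  1  1  1  1  1
 6  0  0  0  0  1  1  2  2  2  2  2  2
 6  0  0  0  0  1  1  2  2  2  2  3  3
 6  0  0  0  0  1  1  2  2  2  2  3  3
 5  0  0  0  1  1  2  2  2  2  3  3  3
 7  0  1  1  1  1  2  2  3  3  3  3  4
 6  0  1  1  1  2  2  3  3  3  3  4  4
 7  0  1  2  2  2  2  3  4  4  4  4  5
 6  0  1  2  2  3  3  3  4  4  4  5  5
 7  0  1  2  2  3  3  3  4  5  5  5  6
 7  0  1  2  2  3  3  3  4  5  5  5  6
 6  0  1  2  2  3  3  4  4  5  5  6  6
 5  0  1  2  3  3  4  4  4  5  6  6  6
dp[13][11] = 6. One LCS (by backtracking along matches): 6, 6, 7, 7, 6, 7.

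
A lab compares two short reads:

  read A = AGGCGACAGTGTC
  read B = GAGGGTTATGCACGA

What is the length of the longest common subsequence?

8

Pick A at read A[1]=read B[2], G at read A[2]=read B[3], G at read A[3]=read B[4], G at read A[5]=read B[5], A at read A[6]=read B[8], C at read A[7]=read B[11], A at read A[8]=read B[12], G at read A[9]=read B[14]; all 8 bases appear in both, in order, and the DP table's final entry dp[13][15] is also 8, so no common subsequence is longer.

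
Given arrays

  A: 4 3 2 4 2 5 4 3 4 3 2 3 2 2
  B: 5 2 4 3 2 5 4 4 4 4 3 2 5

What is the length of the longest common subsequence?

8

Match 4 [1,3], then 3 [2,4], then 2 [3,5], then 4 [4,8], then 4 [7,9], then 4 [9,10], then 3 [10,11], then 2 [11,12] — 8 values in the same relative order in both. The LCS DP gives dp[14][13] = 8, so this is optimal.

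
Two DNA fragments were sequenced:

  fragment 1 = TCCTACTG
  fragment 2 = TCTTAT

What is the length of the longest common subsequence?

5

Match T at fragment 1[1]=fragment 2[1], then C at fragment 1[2]=fragment 2[2], then T at fragment 1[4]=fragment 2[4], then A at fragment 1[5]=fragment 2[5], then T at fragment 1[7]=fragment 2[6] — 5 bases in the same relative order in both, and the DP table's final entry dp[8][6] is also 5, so no common subsequence is longer.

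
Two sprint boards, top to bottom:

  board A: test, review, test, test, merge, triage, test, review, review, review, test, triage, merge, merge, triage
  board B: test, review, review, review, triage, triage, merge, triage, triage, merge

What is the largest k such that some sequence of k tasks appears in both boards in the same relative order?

Pick test [1,1], review [2,2], review [8,3], review [9,4], triage [12,6], merge [13,7], merge [14,10]; all 7 tasks appear in both, in order. dp[15][10] = 7 confirms this is the maximum.

7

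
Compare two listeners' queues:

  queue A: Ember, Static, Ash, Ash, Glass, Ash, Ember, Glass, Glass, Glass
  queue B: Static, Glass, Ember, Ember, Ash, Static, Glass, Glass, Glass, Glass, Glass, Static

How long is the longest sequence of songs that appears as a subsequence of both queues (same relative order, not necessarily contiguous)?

6

Taking Ember (queue A #1, queue B #4), Static (queue A #2, queue B #6), Glass (queue A #5, queue B #8), Glass (queue A #8, queue B #9), Glass (queue A #9, queue B #10), Glass (queue A #10, queue B #11) gives a common subsequence of length 6, and the DP table's final entry dp[10][12] is also 6, so no common subsequence is longer.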